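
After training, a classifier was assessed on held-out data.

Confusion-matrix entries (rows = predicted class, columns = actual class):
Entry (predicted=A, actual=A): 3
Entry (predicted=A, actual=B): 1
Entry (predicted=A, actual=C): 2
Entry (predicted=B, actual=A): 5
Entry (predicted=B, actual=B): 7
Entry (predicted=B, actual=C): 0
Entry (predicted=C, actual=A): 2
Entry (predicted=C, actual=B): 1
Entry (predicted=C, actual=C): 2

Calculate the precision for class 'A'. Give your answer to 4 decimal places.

0.5000

precision = TP/(TP+FP).
A: TP=3, FP=1+2=3 → 3/6 = 0.50000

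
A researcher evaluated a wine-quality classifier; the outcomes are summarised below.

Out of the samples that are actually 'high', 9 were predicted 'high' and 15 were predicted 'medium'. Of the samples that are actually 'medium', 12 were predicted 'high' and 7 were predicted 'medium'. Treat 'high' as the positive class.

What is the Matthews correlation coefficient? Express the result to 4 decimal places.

-0.2549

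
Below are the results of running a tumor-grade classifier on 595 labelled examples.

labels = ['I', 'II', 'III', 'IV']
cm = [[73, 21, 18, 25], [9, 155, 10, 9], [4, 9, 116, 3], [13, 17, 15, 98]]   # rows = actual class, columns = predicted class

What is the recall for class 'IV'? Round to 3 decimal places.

recall = TP/(TP+FN).
IV: TP=98, FN=13+17+15=45 → 98/143 = 0.6853

0.685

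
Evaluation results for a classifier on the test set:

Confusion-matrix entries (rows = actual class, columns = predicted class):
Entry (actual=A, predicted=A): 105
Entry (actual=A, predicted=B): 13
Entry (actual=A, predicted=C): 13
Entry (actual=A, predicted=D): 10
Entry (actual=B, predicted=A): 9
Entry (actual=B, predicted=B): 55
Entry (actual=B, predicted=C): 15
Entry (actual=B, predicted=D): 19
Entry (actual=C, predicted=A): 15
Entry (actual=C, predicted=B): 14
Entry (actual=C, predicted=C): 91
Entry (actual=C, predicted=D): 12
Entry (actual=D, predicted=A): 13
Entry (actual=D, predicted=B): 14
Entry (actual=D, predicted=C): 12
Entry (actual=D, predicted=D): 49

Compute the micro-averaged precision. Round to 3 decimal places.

Micro-averaging pools counts across classes: ΣTP=300, ΣFP=159, ΣFN=159.
Micro-precision = TP/(TP+FP) on pooled counts = 0.654 (equals overall accuracy in single-label multiclass).

0.654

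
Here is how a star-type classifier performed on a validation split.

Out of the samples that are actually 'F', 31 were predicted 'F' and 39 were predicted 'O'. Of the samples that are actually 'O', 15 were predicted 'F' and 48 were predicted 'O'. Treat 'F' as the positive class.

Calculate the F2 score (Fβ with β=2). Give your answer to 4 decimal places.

Fβ = (1+β²)·TP / ((1+β²)·TP + β²·FN + FP), with β²=4
= 5·31 / (5·31 + 4·39 + 15) = 0.4755

0.4755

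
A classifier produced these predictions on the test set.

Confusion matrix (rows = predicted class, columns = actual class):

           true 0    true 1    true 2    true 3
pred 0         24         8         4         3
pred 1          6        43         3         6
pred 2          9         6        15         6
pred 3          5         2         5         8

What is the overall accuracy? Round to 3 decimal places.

0.588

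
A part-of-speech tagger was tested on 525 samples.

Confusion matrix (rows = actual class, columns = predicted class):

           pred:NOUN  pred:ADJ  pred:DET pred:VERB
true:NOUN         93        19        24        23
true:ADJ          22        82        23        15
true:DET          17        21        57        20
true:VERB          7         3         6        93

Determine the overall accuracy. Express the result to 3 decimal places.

0.619

Accuracy = trace / total = (93+82+57+93=325) / 525 = 325/525 = 0.619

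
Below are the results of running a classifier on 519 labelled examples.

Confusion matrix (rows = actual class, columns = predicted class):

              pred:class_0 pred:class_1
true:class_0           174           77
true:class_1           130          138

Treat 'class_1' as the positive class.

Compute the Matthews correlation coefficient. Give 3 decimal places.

0.211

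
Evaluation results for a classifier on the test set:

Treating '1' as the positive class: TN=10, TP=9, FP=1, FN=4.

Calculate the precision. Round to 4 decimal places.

0.9000

Precision = TP/(TP+FP) = 9/(9+1) = 9/10 = 0.9000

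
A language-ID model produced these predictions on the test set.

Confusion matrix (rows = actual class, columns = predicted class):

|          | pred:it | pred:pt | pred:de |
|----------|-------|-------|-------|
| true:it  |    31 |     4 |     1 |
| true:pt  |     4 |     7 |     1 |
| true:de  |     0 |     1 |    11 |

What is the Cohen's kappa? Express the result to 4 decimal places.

Observed agreement pₒ = trace/N = 49/60 = 0.81667
Expected agreement pₑ = Σ (rowᵢ·colᵢ)/N² = (36·35 + 12·12 + 12·13)/60² = 0.43333
κ = (pₒ − pₑ)/(1 − pₑ) = (0.81667 − 0.43333)/(1 − 0.43333) = 0.6765

0.6765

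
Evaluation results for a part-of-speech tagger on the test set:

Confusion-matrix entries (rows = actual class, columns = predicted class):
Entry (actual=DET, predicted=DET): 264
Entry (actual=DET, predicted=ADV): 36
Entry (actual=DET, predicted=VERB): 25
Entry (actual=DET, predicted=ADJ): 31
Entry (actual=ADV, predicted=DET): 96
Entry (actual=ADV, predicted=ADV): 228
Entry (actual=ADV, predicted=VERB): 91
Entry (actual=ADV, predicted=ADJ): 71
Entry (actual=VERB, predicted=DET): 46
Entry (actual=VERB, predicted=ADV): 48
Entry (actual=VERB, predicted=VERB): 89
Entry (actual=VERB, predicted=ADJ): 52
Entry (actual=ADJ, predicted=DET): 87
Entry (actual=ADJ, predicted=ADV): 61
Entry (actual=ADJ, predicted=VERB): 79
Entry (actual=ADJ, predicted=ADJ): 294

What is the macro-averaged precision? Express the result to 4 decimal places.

0.5291

Per-class precision (TP/(TP+FP)):
  DET: TP=264, FP=96+46+87=229 → 264/493 = 0.53550
  ADV: TP=228, FP=36+48+61=145 → 228/373 = 0.61126
  VERB: TP=89, FP=25+91+79=195 → 89/284 = 0.31338
  ADJ: TP=294, FP=31+71+52=154 → 294/448 = 0.65625
Macro-precision = mean = (0.53550 + 0.61126 + 0.31338 + 0.65625) / 4 = 0.5291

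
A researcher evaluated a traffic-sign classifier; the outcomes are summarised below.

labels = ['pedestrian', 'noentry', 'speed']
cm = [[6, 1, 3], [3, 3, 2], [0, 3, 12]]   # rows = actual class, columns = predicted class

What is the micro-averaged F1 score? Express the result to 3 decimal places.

0.636

Micro-averaging pools counts across classes: ΣTP=21, ΣFP=12, ΣFN=12.
Micro-F1 score = 2·TP/(2·TP+FP+FN) on pooled counts = 0.636 (equals overall accuracy in single-label multiclass).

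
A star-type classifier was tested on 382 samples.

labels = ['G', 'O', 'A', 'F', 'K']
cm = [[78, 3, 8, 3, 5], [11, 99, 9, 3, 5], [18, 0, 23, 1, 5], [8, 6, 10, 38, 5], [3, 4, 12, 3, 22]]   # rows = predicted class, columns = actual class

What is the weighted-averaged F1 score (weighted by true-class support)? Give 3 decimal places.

Per-class F1 score (2·TP/(2·TP+FP+FN)):
  G: TP=78, FP=3+8+3+5=19, FN=11+18+8+3=40 → 156/215 = 0.7256
  O: TP=99, FP=11+9+3+5=28, FN=3+0+6+4=13 → 198/239 = 0.8285
  A: TP=23, FP=18+0+1+5=24, FN=8+9+10+12=39 → 46/109 = 0.4220
  F: TP=38, FP=8+6+10+5=29, FN=3+3+1+3=10 → 76/115 = 0.6609
  K: TP=22, FP=3+4+12+3=22, FN=5+5+5+5=20 → 44/86 = 0.5116
Weighted-F1 score = Σ (supportᵢ/N)·F1 scoreᵢ with N=382: (118/382)·0.7256 + (112/382)·0.8285 + (62/382)·0.4220 + (48/382)·0.6609 + (42/382)·0.5116 = 0.675

0.675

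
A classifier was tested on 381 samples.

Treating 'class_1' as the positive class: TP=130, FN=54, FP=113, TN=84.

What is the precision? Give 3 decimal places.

Precision = TP/(TP+FP) = 130/(130+113) = 130/243 = 0.535

0.535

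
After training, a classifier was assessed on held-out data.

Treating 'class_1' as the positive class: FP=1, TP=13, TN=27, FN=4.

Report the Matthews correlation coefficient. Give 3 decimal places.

0.763

MCC = (TP·TN − FP·FN) / √((TP+FP)(TP+FN)(TN+FP)(TN+FN))
Numerator = 13·27 − 1·4 = 347
Denominator = √(14·17·28·31) = √206584 = 454.5151
MCC = 347 / 454.5151 = 0.763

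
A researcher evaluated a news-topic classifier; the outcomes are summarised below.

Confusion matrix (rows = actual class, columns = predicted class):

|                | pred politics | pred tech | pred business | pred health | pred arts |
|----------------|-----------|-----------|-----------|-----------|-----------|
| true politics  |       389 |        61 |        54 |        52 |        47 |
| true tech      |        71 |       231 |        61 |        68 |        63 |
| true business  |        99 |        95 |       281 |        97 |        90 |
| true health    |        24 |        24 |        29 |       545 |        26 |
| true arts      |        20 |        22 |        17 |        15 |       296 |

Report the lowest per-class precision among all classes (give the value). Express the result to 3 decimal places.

Per-class precision (TP/(TP+FP)):
  politics: TP=389, FP=71+99+24+20=214 → 389/603 = 0.6451
  tech: TP=231, FP=61+95+24+22=202 → 231/433 = 0.5335
  business: TP=281, FP=54+61+29+17=161 → 281/442 = 0.6357
  health: TP=545, FP=52+68+97+15=232 → 545/777 = 0.7014
  arts: TP=296, FP=47+63+90+26=226 → 296/522 = 0.5670
Lowest is class 'tech' with precision = 0.533.

0.533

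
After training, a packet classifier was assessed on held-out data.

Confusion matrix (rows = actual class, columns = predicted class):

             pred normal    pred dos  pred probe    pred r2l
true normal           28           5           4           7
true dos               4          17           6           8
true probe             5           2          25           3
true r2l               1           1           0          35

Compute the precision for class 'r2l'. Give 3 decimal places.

0.660

precision = TP/(TP+FP).
r2l: TP=35, FP=7+8+3=18 → 35/53 = 0.6604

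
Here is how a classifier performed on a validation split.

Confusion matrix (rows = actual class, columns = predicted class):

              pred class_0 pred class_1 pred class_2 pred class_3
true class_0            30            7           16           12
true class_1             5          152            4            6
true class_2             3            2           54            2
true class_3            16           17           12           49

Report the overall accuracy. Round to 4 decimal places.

Accuracy = trace / total = (30+152+54+49=285) / 387 = 285/387 = 0.7364

0.7364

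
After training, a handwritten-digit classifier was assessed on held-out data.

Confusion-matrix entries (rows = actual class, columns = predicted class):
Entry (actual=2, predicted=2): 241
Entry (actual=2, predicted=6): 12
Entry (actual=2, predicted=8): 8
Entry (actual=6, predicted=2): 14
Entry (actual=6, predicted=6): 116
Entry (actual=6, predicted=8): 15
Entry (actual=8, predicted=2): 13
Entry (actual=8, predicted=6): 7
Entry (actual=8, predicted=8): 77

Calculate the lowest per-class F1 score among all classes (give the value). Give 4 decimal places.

0.7817

Per-class F1 score (2·TP/(2·TP+FP+FN)):
  2: TP=241, FP=14+13=27, FN=12+8=20 → 482/529 = 0.91115
  6: TP=116, FP=12+7=19, FN=14+15=29 → 232/280 = 0.82857
  8: TP=77, FP=8+15=23, FN=13+7=20 → 154/197 = 0.78173
Lowest is class '8' with F1 score = 0.7817.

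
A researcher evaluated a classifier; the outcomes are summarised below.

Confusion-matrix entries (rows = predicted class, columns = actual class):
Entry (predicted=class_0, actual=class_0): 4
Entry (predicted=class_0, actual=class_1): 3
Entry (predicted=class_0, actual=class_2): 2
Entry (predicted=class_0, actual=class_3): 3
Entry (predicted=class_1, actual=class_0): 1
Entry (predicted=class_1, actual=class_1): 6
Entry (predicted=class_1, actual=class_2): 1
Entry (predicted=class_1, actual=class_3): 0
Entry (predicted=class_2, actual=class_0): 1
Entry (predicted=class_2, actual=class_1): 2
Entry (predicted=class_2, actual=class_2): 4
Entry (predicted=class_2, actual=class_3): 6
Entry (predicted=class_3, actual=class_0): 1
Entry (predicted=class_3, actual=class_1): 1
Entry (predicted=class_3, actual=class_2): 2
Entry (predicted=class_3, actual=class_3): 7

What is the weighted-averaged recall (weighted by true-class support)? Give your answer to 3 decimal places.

0.477

Per-class recall (TP/(TP+FN)):
  class_0: TP=4, FN=1+1+1=3 → 4/7 = 0.5714
  class_1: TP=6, FN=3+2+1=6 → 6/12 = 0.5000
  class_2: TP=4, FN=2+1+2=5 → 4/9 = 0.4444
  class_3: TP=7, FN=3+0+6=9 → 7/16 = 0.4375
Weighted-recall = Σ (supportᵢ/N)·recallᵢ with N=44: (7/44)·0.5714 + (12/44)·0.5000 + (9/44)·0.4444 + (16/44)·0.4375 = 0.477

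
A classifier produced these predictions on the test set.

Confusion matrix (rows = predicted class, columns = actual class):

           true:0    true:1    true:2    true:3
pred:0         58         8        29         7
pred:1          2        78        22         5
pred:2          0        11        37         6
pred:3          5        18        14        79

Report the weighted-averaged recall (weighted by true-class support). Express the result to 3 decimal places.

Per-class recall (TP/(TP+FN)):
  0: TP=58, FN=2+0+5=7 → 58/65 = 0.8923
  1: TP=78, FN=8+11+18=37 → 78/115 = 0.6783
  2: TP=37, FN=29+22+14=65 → 37/102 = 0.3627
  3: TP=79, FN=7+5+6=18 → 79/97 = 0.8144
Weighted-recall = Σ (supportᵢ/N)·recallᵢ with N=379: (65/379)·0.8923 + (115/379)·0.6783 + (102/379)·0.3627 + (97/379)·0.8144 = 0.665

0.665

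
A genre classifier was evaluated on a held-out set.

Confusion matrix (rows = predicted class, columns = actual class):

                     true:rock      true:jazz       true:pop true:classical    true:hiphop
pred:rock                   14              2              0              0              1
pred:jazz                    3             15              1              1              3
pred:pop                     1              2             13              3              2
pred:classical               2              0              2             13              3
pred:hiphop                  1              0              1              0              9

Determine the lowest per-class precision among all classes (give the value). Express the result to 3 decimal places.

Per-class precision (TP/(TP+FP)):
  rock: TP=14, FP=2+0+0+1=3 → 14/17 = 0.8235
  jazz: TP=15, FP=3+1+1+3=8 → 15/23 = 0.6522
  pop: TP=13, FP=1+2+3+2=8 → 13/21 = 0.6190
  classical: TP=13, FP=2+0+2+3=7 → 13/20 = 0.6500
  hiphop: TP=9, FP=1+0+1+0=2 → 9/11 = 0.8182
Lowest is class 'pop' with precision = 0.619.

0.619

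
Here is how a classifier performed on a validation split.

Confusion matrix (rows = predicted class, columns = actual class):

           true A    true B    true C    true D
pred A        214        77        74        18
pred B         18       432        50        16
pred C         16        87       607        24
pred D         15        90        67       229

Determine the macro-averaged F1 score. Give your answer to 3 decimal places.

0.710

Per-class F1 score (2·TP/(2·TP+FP+FN)):
  A: TP=214, FP=77+74+18=169, FN=18+16+15=49 → 428/646 = 0.6625
  B: TP=432, FP=18+50+16=84, FN=77+87+90=254 → 864/1202 = 0.7188
  C: TP=607, FP=16+87+24=127, FN=74+50+67=191 → 1214/1532 = 0.7924
  D: TP=229, FP=15+90+67=172, FN=18+16+24=58 → 458/688 = 0.6657
Macro-F1 score = mean = (0.6625 + 0.7188 + 0.7924 + 0.6657) / 4 = 0.710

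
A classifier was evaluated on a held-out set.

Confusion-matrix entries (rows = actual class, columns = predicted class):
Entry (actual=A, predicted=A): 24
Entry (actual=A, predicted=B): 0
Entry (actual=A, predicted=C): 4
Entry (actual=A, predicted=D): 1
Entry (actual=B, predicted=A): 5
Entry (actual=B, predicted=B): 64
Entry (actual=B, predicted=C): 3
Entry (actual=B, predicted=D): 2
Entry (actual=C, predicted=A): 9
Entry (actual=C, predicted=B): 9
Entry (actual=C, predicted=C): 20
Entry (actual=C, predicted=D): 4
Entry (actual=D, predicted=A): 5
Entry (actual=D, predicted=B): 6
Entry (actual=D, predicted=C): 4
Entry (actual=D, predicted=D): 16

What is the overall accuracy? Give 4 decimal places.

0.7045

Accuracy = trace / total = (24+64+20+16=124) / 176 = 124/176 = 0.7045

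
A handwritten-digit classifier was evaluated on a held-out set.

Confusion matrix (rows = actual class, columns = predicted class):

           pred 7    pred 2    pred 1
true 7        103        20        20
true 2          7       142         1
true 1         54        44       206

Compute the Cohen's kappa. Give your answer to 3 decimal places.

0.626

Observed agreement pₒ = trace/N = 451/597 = 0.7554
Expected agreement pₑ = Σ (rowᵢ·colᵢ)/N² = (143·164 + 150·206 + 304·227)/597² = 0.3461
κ = (pₒ − pₑ)/(1 − pₑ) = (0.7554 − 0.3461)/(1 − 0.3461) = 0.626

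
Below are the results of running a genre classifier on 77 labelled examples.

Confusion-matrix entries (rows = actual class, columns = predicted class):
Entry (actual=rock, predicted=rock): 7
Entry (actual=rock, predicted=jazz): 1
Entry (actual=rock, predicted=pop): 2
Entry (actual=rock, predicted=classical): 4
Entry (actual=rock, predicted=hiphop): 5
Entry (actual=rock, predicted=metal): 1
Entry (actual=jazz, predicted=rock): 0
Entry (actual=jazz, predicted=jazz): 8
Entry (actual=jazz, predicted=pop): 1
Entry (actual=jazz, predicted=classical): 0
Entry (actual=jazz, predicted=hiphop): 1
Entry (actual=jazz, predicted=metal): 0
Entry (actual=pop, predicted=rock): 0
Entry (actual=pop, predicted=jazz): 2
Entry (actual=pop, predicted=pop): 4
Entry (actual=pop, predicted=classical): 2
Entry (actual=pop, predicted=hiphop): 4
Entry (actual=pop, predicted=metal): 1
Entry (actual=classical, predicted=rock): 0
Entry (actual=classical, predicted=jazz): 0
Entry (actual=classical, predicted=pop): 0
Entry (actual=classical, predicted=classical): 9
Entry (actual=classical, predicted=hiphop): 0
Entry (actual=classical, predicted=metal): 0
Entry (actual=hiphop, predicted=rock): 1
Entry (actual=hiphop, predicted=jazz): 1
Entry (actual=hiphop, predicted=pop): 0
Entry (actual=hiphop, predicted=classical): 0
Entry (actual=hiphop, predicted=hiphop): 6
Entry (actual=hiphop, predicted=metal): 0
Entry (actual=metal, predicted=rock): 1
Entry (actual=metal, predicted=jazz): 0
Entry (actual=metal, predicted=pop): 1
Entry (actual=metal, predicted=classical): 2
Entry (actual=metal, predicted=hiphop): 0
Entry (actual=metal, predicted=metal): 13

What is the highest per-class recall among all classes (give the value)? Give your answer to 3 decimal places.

Per-class recall (TP/(TP+FN)):
  rock: TP=7, FN=1+2+4+5+1=13 → 7/20 = 0.3500
  jazz: TP=8, FN=0+1+0+1+0=2 → 8/10 = 0.8000
  pop: TP=4, FN=0+2+2+4+1=9 → 4/13 = 0.3077
  classical: TP=9, FN=0+0+0+0+0=0 → 9/9 = 1.0000
  hiphop: TP=6, FN=1+1+0+0+0=2 → 6/8 = 0.7500
  metal: TP=13, FN=1+0+1+2+0=4 → 13/17 = 0.7647
Highest is class 'classical' with recall = 1.000.

1.000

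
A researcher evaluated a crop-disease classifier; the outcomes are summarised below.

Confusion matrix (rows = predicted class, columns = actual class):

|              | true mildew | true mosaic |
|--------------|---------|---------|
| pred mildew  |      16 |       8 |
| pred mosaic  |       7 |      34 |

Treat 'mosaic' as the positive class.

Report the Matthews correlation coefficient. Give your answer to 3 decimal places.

0.501

MCC = (TP·TN − FP·FN) / √((TP+FP)(TP+FN)(TN+FP)(TN+FN))
Numerator = 34·16 − 7·8 = 488
Denominator = √(41·42·23·24) = √950544 = 974.9585
MCC = 488 / 974.9585 = 0.501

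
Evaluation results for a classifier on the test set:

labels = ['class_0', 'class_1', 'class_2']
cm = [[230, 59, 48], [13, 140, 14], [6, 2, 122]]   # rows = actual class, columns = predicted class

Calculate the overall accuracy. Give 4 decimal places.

0.7760

Accuracy = trace / total = (230+140+122=492) / 634 = 492/634 = 0.7760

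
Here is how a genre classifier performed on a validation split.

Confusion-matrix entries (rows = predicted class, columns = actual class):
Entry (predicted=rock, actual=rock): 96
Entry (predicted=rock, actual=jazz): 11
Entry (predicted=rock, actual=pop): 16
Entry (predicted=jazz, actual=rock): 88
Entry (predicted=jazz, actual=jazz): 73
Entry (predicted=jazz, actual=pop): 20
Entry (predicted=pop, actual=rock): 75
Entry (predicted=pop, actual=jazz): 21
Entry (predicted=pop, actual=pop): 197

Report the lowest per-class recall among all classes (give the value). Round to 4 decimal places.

Per-class recall (TP/(TP+FN)):
  rock: TP=96, FN=88+75=163 → 96/259 = 0.37066
  jazz: TP=73, FN=11+21=32 → 73/105 = 0.69524
  pop: TP=197, FN=16+20=36 → 197/233 = 0.84549
Lowest is class 'rock' with recall = 0.3707.

0.3707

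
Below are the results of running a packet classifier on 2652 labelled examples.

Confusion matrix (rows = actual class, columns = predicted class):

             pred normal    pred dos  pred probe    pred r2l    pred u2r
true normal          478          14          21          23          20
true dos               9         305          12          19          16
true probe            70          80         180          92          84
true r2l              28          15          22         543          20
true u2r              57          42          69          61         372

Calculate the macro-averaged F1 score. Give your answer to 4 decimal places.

Per-class F1 score (2·TP/(2·TP+FP+FN)):
  normal: TP=478, FP=9+70+28+57=164, FN=14+21+23+20=78 → 956/1198 = 0.79800
  dos: TP=305, FP=14+80+15+42=151, FN=9+12+19+16=56 → 610/817 = 0.74663
  probe: TP=180, FP=21+12+22+69=124, FN=70+80+92+84=326 → 360/810 = 0.44444
  r2l: TP=543, FP=23+19+92+61=195, FN=28+15+22+20=85 → 1086/1366 = 0.79502
  u2r: TP=372, FP=20+16+84+20=140, FN=57+42+69+61=229 → 744/1113 = 0.66846
Macro-F1 score = mean = (0.79800 + 0.74663 + 0.44444 + 0.79502 + 0.66846) / 5 = 0.6905

0.6905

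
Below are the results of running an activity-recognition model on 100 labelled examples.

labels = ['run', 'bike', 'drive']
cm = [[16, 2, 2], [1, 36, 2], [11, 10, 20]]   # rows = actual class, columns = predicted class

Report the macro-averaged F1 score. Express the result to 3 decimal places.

0.703

Per-class F1 score (2·TP/(2·TP+FP+FN)):
  run: TP=16, FP=1+11=12, FN=2+2=4 → 32/48 = 0.6667
  bike: TP=36, FP=2+10=12, FN=1+2=3 → 72/87 = 0.8276
  drive: TP=20, FP=2+2=4, FN=11+10=21 → 40/65 = 0.6154
Macro-F1 score = mean = (0.6667 + 0.8276 + 0.6154) / 3 = 0.703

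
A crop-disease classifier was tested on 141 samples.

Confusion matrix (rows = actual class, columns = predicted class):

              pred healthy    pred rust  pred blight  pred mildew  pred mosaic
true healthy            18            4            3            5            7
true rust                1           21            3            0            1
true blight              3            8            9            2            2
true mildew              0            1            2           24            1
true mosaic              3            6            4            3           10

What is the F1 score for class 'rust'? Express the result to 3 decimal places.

One-vs-rest for 'rust': TP = diagonal; FP = other classes predicted 'rust'; FN = 'rust' predicted as other.
F1 score = 2·TP/(2·TP+FP+FN).
rust: TP=21, FP=4+8+1+6=19, FN=1+3+0+1=5 → 42/66 = 0.6364

0.636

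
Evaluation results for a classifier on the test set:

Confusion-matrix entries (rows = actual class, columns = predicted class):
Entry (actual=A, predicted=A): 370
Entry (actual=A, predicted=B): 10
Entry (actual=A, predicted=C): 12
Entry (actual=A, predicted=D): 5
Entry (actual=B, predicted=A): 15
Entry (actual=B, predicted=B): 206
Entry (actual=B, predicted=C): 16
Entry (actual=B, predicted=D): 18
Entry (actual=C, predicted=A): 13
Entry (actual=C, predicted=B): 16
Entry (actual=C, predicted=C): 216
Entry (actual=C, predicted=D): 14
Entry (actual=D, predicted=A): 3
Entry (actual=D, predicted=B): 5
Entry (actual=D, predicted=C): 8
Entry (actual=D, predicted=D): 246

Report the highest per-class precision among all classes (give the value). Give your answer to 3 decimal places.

Per-class precision (TP/(TP+FP)):
  A: TP=370, FP=15+13+3=31 → 370/401 = 0.9227
  B: TP=206, FP=10+16+5=31 → 206/237 = 0.8692
  C: TP=216, FP=12+16+8=36 → 216/252 = 0.8571
  D: TP=246, FP=5+18+14=37 → 246/283 = 0.8693
Highest is class 'A' with precision = 0.923.

0.923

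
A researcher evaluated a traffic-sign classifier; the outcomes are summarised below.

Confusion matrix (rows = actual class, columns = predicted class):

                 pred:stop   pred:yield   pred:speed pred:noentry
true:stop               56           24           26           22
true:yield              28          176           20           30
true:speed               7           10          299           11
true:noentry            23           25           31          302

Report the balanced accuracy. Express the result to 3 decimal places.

Balanced accuracy = mean of per-class recall.
  stop: recall = 56/128 = 0.4375
  yield: recall = 176/254 = 0.6929
  speed: recall = 299/327 = 0.9144
  noentry: recall = 302/381 = 0.7927
Mean = (0.4375 + 0.6929 + 0.9144 + 0.7927) / 4 = 0.709

0.709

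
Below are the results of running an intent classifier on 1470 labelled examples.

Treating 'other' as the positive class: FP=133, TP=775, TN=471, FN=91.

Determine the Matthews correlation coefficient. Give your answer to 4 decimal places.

MCC = (TP·TN − FP·FN) / √((TP+FP)(TP+FN)(TN+FP)(TN+FN))
Numerator = 775·471 − 133·91 = 352922
Denominator = √(908·866·604·562) = √266917466944 = 516640.5587
MCC = 352922 / 516640.5587 = 0.6831

0.6831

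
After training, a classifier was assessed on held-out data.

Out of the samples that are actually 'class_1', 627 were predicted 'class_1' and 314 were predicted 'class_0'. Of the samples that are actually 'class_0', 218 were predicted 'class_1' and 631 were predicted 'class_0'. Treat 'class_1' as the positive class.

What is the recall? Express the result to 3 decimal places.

0.666

Recall = TP/(TP+FN) = 627/(627+314) = 627/941 = 0.666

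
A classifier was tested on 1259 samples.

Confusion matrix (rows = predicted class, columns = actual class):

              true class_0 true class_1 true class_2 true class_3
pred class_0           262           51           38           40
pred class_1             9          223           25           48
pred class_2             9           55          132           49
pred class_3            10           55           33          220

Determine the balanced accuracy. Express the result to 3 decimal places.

0.670

Balanced accuracy = mean of per-class recall.
  class_0: recall = 262/290 = 0.9034
  class_1: recall = 223/384 = 0.5807
  class_2: recall = 132/228 = 0.5789
  class_3: recall = 220/357 = 0.6162
Mean = (0.9034 + 0.5807 + 0.5789 + 0.6162) / 4 = 0.670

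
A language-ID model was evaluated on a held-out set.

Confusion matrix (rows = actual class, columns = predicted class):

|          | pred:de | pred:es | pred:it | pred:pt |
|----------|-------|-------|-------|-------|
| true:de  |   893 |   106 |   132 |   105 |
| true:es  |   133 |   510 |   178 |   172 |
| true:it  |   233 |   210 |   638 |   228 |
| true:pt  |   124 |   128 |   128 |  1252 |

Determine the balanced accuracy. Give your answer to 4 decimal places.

0.6227

Balanced accuracy = mean of per-class recall.
  de: recall = 893/1236 = 0.72249
  es: recall = 510/993 = 0.51360
  it: recall = 638/1309 = 0.48739
  pt: recall = 1252/1632 = 0.76716
Mean = (0.72249 + 0.51360 + 0.48739 + 0.76716) / 4 = 0.6227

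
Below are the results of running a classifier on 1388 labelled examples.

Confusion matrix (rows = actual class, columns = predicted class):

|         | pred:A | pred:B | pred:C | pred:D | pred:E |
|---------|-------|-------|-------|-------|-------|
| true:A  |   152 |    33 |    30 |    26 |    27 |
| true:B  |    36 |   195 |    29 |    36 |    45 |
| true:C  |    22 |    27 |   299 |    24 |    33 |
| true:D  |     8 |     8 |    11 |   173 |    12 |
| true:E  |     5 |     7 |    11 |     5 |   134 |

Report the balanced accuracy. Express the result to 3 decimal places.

0.704

Balanced accuracy = mean of per-class recall.
  A: recall = 152/268 = 0.5672
  B: recall = 195/341 = 0.5718
  C: recall = 299/405 = 0.7383
  D: recall = 173/212 = 0.8160
  E: recall = 134/162 = 0.8272
Mean = (0.5672 + 0.5718 + 0.7383 + 0.8160 + 0.8272) / 5 = 0.704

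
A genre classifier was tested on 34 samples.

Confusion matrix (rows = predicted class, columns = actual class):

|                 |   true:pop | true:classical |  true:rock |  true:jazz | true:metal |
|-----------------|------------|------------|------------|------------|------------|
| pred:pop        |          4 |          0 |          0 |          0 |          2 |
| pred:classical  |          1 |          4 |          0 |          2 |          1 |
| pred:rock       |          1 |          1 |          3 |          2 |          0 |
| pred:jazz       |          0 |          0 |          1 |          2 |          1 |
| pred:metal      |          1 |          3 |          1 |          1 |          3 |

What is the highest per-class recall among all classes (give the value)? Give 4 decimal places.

0.6000

Per-class recall (TP/(TP+FN)):
  pop: TP=4, FN=1+1+0+1=3 → 4/7 = 0.57143
  classical: TP=4, FN=0+1+0+3=4 → 4/8 = 0.50000
  rock: TP=3, FN=0+0+1+1=2 → 3/5 = 0.60000
  jazz: TP=2, FN=0+2+2+1=5 → 2/7 = 0.28571
  metal: TP=3, FN=2+1+0+1=4 → 3/7 = 0.42857
Highest is class 'rock' with recall = 0.6000.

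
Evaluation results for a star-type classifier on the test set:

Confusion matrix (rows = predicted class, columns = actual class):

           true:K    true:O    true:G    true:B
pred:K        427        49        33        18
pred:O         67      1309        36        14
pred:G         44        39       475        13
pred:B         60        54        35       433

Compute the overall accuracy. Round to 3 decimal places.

Accuracy = trace / total = (427+1309+475+433=2644) / 3106 = 2644/3106 = 0.851

0.851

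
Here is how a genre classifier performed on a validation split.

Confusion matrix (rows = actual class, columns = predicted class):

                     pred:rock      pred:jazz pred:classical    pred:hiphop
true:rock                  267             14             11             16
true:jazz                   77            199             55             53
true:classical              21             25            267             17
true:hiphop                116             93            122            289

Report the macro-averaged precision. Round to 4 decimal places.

Per-class precision (TP/(TP+FP)):
  rock: TP=267, FP=77+21+116=214 → 267/481 = 0.55509
  jazz: TP=199, FP=14+25+93=132 → 199/331 = 0.60121
  classical: TP=267, FP=11+55+122=188 → 267/455 = 0.58681
  hiphop: TP=289, FP=16+53+17=86 → 289/375 = 0.77067
Macro-precision = mean = (0.55509 + 0.60121 + 0.58681 + 0.77067) / 4 = 0.6284

0.6284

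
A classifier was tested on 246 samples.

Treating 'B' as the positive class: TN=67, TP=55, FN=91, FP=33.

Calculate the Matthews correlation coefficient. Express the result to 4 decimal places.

MCC = (TP·TN − FP·FN) / √((TP+FP)(TP+FN)(TN+FP)(TN+FN))
Numerator = 55·67 − 33·91 = 682
Denominator = √(88·146·100·158) = √202998400 = 14247.7507
MCC = 682 / 14247.7507 = 0.0479

0.0479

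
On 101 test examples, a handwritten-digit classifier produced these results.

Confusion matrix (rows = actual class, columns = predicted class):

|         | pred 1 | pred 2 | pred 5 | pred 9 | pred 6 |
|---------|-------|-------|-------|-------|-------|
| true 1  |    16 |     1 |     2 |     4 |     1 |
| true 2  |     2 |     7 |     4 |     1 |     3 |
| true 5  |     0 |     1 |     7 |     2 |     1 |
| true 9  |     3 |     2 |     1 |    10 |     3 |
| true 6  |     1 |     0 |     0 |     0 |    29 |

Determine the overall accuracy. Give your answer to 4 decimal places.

Accuracy = trace / total = (16+7+7+10+29=69) / 101 = 69/101 = 0.6832

0.6832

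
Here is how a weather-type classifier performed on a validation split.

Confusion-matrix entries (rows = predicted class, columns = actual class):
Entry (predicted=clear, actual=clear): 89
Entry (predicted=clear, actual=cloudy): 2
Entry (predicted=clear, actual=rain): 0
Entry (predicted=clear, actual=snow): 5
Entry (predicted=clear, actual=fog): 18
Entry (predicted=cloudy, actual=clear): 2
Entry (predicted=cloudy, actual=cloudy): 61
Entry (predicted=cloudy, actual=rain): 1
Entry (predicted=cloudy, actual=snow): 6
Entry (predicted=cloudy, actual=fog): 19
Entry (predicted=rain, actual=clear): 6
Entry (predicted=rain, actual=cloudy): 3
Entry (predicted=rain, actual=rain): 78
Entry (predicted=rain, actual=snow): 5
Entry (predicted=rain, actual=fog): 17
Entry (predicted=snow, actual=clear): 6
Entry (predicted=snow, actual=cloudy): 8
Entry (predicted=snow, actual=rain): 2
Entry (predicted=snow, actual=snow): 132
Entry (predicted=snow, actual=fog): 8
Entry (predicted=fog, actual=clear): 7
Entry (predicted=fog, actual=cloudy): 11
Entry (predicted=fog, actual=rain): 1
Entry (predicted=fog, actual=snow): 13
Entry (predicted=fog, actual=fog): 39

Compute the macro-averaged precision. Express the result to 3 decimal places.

Per-class precision (TP/(TP+FP)):
  clear: TP=89, FP=2+0+5+18=25 → 89/114 = 0.7807
  cloudy: TP=61, FP=2+1+6+19=28 → 61/89 = 0.6854
  rain: TP=78, FP=6+3+5+17=31 → 78/109 = 0.7156
  snow: TP=132, FP=6+8+2+8=24 → 132/156 = 0.8462
  fog: TP=39, FP=7+11+1+13=32 → 39/71 = 0.5493
Macro-precision = mean = (0.7807 + 0.6854 + 0.7156 + 0.8462 + 0.5493) / 5 = 0.715

0.715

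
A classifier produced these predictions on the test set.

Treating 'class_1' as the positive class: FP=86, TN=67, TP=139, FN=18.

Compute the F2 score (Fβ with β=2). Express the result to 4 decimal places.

0.8148

Fβ = (1+β²)·TP / ((1+β²)·TP + β²·FN + FP), with β²=4
= 5·139 / (5·139 + 4·18 + 86) = 0.8148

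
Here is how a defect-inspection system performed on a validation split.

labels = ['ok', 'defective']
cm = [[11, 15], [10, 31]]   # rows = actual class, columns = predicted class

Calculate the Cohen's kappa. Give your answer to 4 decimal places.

0.1857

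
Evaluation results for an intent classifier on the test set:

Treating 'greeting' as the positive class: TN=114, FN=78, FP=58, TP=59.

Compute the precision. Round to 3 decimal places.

Precision = TP/(TP+FP) = 59/(59+58) = 59/117 = 0.504

0.504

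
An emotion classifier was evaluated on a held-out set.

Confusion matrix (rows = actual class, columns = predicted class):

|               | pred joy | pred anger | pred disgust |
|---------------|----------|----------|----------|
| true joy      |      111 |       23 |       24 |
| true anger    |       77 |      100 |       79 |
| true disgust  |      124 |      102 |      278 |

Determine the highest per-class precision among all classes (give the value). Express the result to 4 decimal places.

0.7297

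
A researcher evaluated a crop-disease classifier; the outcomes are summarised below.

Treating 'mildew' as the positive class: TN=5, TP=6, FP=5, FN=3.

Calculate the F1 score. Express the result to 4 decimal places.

Precision = TP/(TP+FP) = 6/11 = 0.5455
Recall = TP/(TP+FN) = 6/9 = 0.6667
F1 = 2·TP/(2·TP+FP+FN) = 12/20 = 0.6000

0.6000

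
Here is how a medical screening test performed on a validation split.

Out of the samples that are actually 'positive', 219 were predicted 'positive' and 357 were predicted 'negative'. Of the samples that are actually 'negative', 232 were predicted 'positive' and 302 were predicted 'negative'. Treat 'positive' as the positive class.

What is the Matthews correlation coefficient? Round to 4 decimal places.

-0.0552

MCC = (TP·TN − FP·FN) / √((TP+FP)(TP+FN)(TN+FP)(TN+FN))
Numerator = 219·302 − 232·357 = -16686
Denominator = √(451·576·534·659) = √91416733056 = 302352.0019
MCC = -16686 / 302352.0019 = -0.0552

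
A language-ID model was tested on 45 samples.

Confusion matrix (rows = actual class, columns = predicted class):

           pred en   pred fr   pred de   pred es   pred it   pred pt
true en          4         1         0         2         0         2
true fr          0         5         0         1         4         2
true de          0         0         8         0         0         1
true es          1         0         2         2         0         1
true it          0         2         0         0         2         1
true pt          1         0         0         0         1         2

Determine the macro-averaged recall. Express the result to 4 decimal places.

Per-class recall (TP/(TP+FN)):
  en: TP=4, FN=1+0+2+0+2=5 → 4/9 = 0.44444
  fr: TP=5, FN=0+0+1+4+2=7 → 5/12 = 0.41667
  de: TP=8, FN=0+0+0+0+1=1 → 8/9 = 0.88889
  es: TP=2, FN=1+0+2+0+1=4 → 2/6 = 0.33333
  it: TP=2, FN=0+2+0+0+1=3 → 2/5 = 0.40000
  pt: TP=2, FN=1+0+0+0+1=2 → 2/4 = 0.50000
Macro-recall = mean = (0.44444 + 0.41667 + 0.88889 + 0.33333 + 0.40000 + 0.50000) / 6 = 0.4972

0.4972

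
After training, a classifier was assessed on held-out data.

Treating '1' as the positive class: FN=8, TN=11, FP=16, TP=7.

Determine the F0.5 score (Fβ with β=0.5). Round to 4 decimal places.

Fβ = (1+β²)·TP / ((1+β²)·TP + β²·FN + FP), with β²=1/4
= 1.25·7 / (1.25·7 + 0.25·8 + 16) = 0.3271

0.3271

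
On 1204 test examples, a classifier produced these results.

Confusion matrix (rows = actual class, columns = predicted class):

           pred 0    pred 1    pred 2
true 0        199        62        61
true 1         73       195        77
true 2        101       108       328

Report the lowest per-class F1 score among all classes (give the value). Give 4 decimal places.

0.5493

Per-class F1 score (2·TP/(2·TP+FP+FN)):
  0: TP=199, FP=73+101=174, FN=62+61=123 → 398/695 = 0.57266
  1: TP=195, FP=62+108=170, FN=73+77=150 → 390/710 = 0.54930
  2: TP=328, FP=61+77=138, FN=101+108=209 → 656/1003 = 0.65404
Lowest is class '1' with F1 score = 0.5493.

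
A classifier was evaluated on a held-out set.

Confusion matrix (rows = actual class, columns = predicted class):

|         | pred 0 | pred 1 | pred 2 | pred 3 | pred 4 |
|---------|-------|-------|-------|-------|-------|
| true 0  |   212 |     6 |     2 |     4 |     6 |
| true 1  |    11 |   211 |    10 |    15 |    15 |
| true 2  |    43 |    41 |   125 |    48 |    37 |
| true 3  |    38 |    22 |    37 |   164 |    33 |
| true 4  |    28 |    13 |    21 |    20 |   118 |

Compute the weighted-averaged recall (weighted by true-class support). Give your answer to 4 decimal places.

0.6484

Per-class recall (TP/(TP+FN)):
  0: TP=212, FN=6+2+4+6=18 → 212/230 = 0.92174
  1: TP=211, FN=11+10+15+15=51 → 211/262 = 0.80534
  2: TP=125, FN=43+41+48+37=169 → 125/294 = 0.42517
  3: TP=164, FN=38+22+37+33=130 → 164/294 = 0.55782
  4: TP=118, FN=28+13+21+20=82 → 118/200 = 0.59000
Weighted-recall = Σ (supportᵢ/N)·recallᵢ with N=1280: (230/1280)·0.92174 + (262/1280)·0.80534 + (294/1280)·0.42517 + (294/1280)·0.55782 + (200/1280)·0.59000 = 0.6484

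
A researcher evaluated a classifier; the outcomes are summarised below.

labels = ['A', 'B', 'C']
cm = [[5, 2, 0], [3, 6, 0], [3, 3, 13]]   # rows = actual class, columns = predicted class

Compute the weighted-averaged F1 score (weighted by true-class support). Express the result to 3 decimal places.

Per-class F1 score (2·TP/(2·TP+FP+FN)):
  A: TP=5, FP=3+3=6, FN=2+0=2 → 10/18 = 0.5556
  B: TP=6, FP=2+3=5, FN=3+0=3 → 12/20 = 0.6000
  C: TP=13, FP=0+0=0, FN=3+3=6 → 26/32 = 0.8125
Weighted-F1 score = Σ (supportᵢ/N)·F1 scoreᵢ with N=35: (7/35)·0.5556 + (9/35)·0.6000 + (19/35)·0.8125 = 0.706

0.706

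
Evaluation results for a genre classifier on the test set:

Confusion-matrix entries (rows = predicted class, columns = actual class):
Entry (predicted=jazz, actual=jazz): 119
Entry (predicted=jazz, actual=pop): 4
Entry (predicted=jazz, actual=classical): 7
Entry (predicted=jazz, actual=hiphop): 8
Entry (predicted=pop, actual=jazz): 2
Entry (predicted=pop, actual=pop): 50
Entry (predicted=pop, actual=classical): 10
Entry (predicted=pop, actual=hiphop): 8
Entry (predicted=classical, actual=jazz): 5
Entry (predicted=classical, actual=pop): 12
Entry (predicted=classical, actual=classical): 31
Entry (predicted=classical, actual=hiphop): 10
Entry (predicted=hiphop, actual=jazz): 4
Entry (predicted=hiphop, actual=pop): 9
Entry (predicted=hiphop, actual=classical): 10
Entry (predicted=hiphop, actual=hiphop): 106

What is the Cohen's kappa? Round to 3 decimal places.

0.687

Observed agreement pₒ = trace/N = 306/395 = 0.7747
Expected agreement pₑ = Σ (rowᵢ·colᵢ)/N² = (130·138 + 75·70 + 58·58 + 132·129)/395² = 0.2793
κ = (pₒ − pₑ)/(1 − pₑ) = (0.7747 − 0.2793)/(1 − 0.2793) = 0.687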